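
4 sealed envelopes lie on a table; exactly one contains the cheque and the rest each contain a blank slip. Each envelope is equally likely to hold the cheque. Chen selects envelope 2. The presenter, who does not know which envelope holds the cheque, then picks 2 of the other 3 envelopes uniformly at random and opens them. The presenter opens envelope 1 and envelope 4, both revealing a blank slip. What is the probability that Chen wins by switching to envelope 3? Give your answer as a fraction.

Because the presenter chose which envelopes to open without knowing where the cheque is, the choice is independent of the prize location. Learning that none of the 2 opened envelopes holds the cheque simply rules out those 2 locations and leaves the remaining 2 envelopes still equally likely by symmetry.
So P(the cheque in envelope 3) = 1/2.

1/2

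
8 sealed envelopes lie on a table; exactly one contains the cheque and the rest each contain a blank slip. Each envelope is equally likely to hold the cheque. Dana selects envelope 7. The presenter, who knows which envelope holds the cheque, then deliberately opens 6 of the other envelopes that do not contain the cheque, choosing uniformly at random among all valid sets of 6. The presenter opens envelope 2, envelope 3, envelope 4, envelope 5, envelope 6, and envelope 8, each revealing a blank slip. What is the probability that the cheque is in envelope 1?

7/8

Condition on the true location of the cheque.
If it is in envelope 1 (prior 1/8): the presenter has no choice, probability 1; weight (1/8)·1 = 1/8.
If it is in any of envelopes 2, 3, 4, 5, 6, and 8 (prior 1/8 each): that envelope was opened and seen not to hold the prize — ruled out; weight (1/8)·0 = 0 each.
If it is in envelope 7 (prior 1/8): the presenter has 7 equally likely choices, so probability 1/7; weight (1/8)·(1/7) = 1/56.
The weights sum to 1/7.
So P(the cheque in envelope 1 | the presenter opened envelope 2, envelope 3, envelope 4, envelope 5, envelope 6, and envelope 8) = (1/8) / (1/7) = 7/8.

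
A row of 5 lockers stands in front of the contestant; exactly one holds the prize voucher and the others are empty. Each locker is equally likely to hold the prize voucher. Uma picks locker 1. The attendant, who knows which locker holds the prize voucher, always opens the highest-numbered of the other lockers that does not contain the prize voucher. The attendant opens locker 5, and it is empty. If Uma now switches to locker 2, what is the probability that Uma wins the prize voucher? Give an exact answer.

1/4

Apply Bayes' rule, conditioning on where the prize voucher actually is.
If it is in any of lockers 1, 2, 3, and 4 (prior 1/5 each): locker 5 is the highest-numbered option available, probability 1; weight (1/5)·1 = 1/5 each.
If it is in locker 5 (prior 1/5): the attendant opened locker 5, so this case is ruled out; weight (1/5)·0 = 0.
The weights sum to 4/5.
So P(the prize voucher in locker 2 | the attendant opened locker 5) = (1/5) / (4/5) = 1/4.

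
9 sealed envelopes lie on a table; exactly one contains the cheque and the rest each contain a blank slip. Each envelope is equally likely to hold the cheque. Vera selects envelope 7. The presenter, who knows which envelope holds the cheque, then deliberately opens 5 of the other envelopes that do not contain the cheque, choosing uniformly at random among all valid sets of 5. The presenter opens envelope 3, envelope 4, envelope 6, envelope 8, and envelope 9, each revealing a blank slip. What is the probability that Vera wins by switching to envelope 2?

Condition on the true location of the cheque.
If it is in any of envelopes 1, 2, and 5 (prior 1/9 each): the presenter has 21 equally likely choices, so probability 1/21; weight (1/9)·(1/21) = 1/189 each.
If it is in any of envelopes 3, 4, 6, 8, and 9 (prior 1/9 each): that envelope was opened and seen not to hold the prize — ruled out; weight (1/9)·0 = 0 each.
If it is in envelope 7 (prior 1/9): the presenter has 56 equally likely choices, so probability 1/56; weight (1/9)·(1/56) = 1/504.
The weights sum to 1/56.
So P(the cheque in envelope 2 | the presenter opened envelope 3, envelope 4, envelope 6, envelope 8, and envelope 9) = (1/189) / (1/56) = 8/27.

8/27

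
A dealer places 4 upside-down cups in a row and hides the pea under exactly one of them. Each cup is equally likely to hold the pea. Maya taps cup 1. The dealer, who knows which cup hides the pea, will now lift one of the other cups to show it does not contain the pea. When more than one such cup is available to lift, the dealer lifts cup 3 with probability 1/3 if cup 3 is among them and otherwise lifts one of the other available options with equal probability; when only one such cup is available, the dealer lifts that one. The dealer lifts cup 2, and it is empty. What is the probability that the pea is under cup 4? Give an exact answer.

4/9

Apply Bayes' rule, conditioning on where the pea actually is.
If it is under cup 1 (prior 1/4): cup 3 is available but not opened; cup 2 gets probability (1 − 1/3)/2 = 1/3; weight (1/4)·(1/3) = 1/12.
If it is under cup 2 (prior 1/4): the dealer opened cup 2, so this case is ruled out; weight (1/4)·0 = 0.
If it is under cup 3 (prior 1/4): cup 3 holds the prize so is unavailable; the dealer chooses uniformly among the 2 others, probability 1/2; weight (1/4)·(1/2) = 1/8.
If it is under cup 4 (prior 1/4): cup 3 is available but not opened, probability 2/3; weight (1/4)·(2/3) = 1/6.
The weights sum to 3/8.
So P(the pea under cup 4 | the dealer opened cup 2) = (1/6) / (3/8) = 4/9.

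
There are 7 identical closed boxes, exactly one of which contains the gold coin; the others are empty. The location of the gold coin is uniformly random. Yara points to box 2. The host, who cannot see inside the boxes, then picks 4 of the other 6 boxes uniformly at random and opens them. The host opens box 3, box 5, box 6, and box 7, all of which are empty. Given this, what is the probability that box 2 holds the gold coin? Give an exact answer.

Consider each possible location of the gold coin in turn.
If it is in any of boxes 1, 2, and 4 (prior 1/7 each): the host picks exactly this set with probability 1/15 regardless, and none is the prize; weight (1/7)·(1/15) = 1/105 each.
If it is in any of boxes 3, 5, 6, and 7 (prior 1/7 each): that box was opened and seen not to hold the prize — ruled out; weight (1/7)·0 = 0 each.
The weights sum to 1/35.
So P(the gold coin in box 2 | the host opened box 3, box 5, box 6, and box 7) = (1/105) / (1/35) = 1/3.

1/3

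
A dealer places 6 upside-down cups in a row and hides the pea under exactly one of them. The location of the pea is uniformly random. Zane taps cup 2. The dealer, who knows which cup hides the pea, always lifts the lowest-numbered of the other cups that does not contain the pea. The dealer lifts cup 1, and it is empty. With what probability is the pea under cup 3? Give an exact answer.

Condition on the true location of the pea.
If it is under cup 1 (prior 1/6): the dealer opened cup 1, so this case is ruled out; weight (1/6)·0 = 0.
If it is under any of cups 2, 3, 4, 5, and 6 (prior 1/6 each): cup 1 is the lowest-numbered option available, probability 1; weight (1/6)·1 = 1/6 each.
The weights sum to 5/6.
So P(the pea under cup 3 | the dealer opened cup 1) = (1/6) / (5/6) = 1/5.

1/5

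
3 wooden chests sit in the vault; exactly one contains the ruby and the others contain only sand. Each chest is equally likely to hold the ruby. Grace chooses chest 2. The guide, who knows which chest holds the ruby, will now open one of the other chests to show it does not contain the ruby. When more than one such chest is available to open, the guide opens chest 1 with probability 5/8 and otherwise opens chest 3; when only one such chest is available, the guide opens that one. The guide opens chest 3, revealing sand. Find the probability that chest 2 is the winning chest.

3/11

Condition on the true location of the ruby.
If it is in chest 1 (prior 1/3): only chest 3 is available, probability 1; weight (1/3)·1 = 1/3.
If it is in chest 2 (prior 1/3): chest 1 is available but not opened, probability 3/8; weight (1/3)·(3/8) = 1/8.
If it is in chest 3 (prior 1/3): the guide opened chest 3, so this case is ruled out; weight (1/3)·0 = 0.
The weights sum to 11/24.
So P(the ruby in chest 2 | the guide opened chest 3) = (1/8) / (11/24) = 3/11.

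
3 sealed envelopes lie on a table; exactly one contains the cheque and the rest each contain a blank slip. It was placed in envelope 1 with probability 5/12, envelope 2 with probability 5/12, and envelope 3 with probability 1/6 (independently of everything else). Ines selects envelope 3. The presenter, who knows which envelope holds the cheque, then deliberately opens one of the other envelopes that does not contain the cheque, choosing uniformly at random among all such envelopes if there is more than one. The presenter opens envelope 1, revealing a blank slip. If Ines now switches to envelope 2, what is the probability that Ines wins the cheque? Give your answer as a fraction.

Consider each possible location of the cheque in turn.
If it is in envelope 1 (prior 5/12): the presenter opened envelope 1, so this case is ruled out; weight (5/12)·0 = 0.
If it is in envelope 2 (prior 5/12): the presenter has no choice, probability 1; weight (5/12)·1 = 5/12.
If it is in envelope 3 (prior 1/6): the presenter has 2 equally likely choices, so probability 1/2; weight (1/6)·(1/2) = 1/12.
The weights sum to 1/2.
So P(the cheque in envelope 2 | the presenter opened envelope 1) = (5/12) / (1/2) = 5/6.

5/6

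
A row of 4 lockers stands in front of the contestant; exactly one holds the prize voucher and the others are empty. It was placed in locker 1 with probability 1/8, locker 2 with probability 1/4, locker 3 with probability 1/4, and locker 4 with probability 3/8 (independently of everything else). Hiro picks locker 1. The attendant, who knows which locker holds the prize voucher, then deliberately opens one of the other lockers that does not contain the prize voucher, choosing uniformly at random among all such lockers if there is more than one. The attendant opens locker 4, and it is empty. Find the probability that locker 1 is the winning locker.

Apply Bayes' rule, conditioning on where the prize voucher actually is.
If it is in locker 1 (prior 1/8): the attendant has 3 equally likely choices, so probability 1/3; weight (1/8)·(1/3) = 1/24.
If it is in either of lockers 2 and 3 (prior 1/4 each): the attendant has 2 equally likely choices, so probability 1/2; weight (1/4)·(1/2) = 1/8 each.
If it is in locker 4 (prior 3/8): the attendant opened locker 4, so this case is ruled out; weight (3/8)·0 = 0.
The weights sum to 7/24.
So P(the prize voucher in locker 1 | the attendant opened locker 4) = (1/24) / (7/24) = 1/7.

1/7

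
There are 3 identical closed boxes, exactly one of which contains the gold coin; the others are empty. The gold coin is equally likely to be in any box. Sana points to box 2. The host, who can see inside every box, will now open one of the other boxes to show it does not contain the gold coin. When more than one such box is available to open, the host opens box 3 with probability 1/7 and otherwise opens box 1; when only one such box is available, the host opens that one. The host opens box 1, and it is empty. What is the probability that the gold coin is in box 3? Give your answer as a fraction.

7/13

Consider each possible location of the gold coin in turn.
If it is in box 1 (prior 1/3): the host opened box 1, so this case is ruled out; weight (1/3)·0 = 0.
If it is in box 2 (prior 1/3): box 3 is available but not opened, probability 6/7; weight (1/3)·(6/7) = 2/7.
If it is in box 3 (prior 1/3): only box 1 is available, probability 1; weight (1/3)·1 = 1/3.
The weights sum to 13/21.
So P(the gold coin in box 3 | the host opened box 1) = (1/3) / (13/21) = 7/13.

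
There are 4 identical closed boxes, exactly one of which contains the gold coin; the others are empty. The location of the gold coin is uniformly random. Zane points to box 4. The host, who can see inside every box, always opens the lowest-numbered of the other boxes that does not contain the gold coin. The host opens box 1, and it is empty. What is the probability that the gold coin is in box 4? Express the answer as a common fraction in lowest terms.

Apply Bayes' rule, conditioning on where the gold coin actually is.
If it is in box 1 (prior 1/4): the host opened box 1, so this case is ruled out; weight (1/4)·0 = 0.
If it is in any of boxes 2, 3, and 4 (prior 1/4 each): box 1 is the lowest-numbered option available, probability 1; weight (1/4)·1 = 1/4 each.
The weights sum to 3/4.
So P(the gold coin in box 4 | the host opened box 1) = (1/4) / (3/4) = 1/3.

1/3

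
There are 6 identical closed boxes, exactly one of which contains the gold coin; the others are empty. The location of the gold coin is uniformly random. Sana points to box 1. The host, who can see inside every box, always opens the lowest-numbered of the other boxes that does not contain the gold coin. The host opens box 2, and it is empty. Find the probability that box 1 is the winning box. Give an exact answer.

1/5

Apply Bayes' rule, conditioning on where the gold coin actually is.
If it is in any of boxes 1, 3, 4, 5, and 6 (prior 1/6 each): box 2 is the lowest-numbered option available, probability 1; weight (1/6)·1 = 1/6 each.
If it is in box 2 (prior 1/6): the host opened box 2, so this case is ruled out; weight (1/6)·0 = 0.
The weights sum to 5/6.
So P(the gold coin in box 1 | the host opened box 2) = (1/6) / (5/6) = 1/5.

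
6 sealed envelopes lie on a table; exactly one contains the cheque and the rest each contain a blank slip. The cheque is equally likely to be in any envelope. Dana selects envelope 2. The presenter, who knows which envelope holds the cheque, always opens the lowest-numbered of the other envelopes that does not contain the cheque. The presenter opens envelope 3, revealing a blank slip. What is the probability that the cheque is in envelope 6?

Condition on the true location of the cheque.
If it is in envelope 1 (prior 1/6): envelope 3 is the lowest-numbered option available, probability 1; weight (1/6)·1 = 1/6.
If it is in any of envelopes 2, 4, 5, and 6 (prior 1/6 each): the presenter would have opened envelope 1 instead, probability 0; weight (1/6)·0 = 0 each.
If it is in envelope 3 (prior 1/6): the presenter opened envelope 3, so this case is ruled out; weight (1/6)·0 = 0.
The weights sum to 1/6.
So P(the cheque in envelope 6 | the presenter opened envelope 3) = 0 / (1/6) = 0.

0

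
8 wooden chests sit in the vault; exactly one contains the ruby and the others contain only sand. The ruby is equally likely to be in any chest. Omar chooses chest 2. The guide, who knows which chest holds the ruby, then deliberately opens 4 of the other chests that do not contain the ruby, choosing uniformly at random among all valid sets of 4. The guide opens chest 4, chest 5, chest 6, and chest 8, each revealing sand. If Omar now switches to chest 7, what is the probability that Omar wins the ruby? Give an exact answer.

Apply Bayes' rule, conditioning on where the ruby actually is.
If it is in any of chests 1, 3, and 7 (prior 1/8 each): the guide has 15 equally likely choices, so probability 1/15; weight (1/8)·(1/15) = 1/120 each.
If it is in chest 2 (prior 1/8): the guide has 35 equally likely choices, so probability 1/35; weight (1/8)·(1/35) = 1/280.
If it is in any of chests 4, 5, 6, and 8 (prior 1/8 each): that chest was opened and seen not to hold the prize — ruled out; weight (1/8)·0 = 0 each.
The weights sum to 1/35.
So P(the ruby in chest 7 | the guide opened chest 4, chest 5, chest 6, and chest 8) = (1/120) / (1/35) = 7/24.

7/24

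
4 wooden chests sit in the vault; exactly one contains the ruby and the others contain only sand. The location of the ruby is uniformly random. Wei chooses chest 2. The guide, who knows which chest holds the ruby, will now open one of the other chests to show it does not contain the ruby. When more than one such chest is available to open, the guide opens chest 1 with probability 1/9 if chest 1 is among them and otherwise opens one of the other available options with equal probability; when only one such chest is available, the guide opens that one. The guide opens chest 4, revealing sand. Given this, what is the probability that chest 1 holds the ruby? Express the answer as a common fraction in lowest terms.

Apply Bayes' rule, conditioning on where the ruby actually is.
If it is in chest 1 (prior 1/4): chest 1 holds the prize so is unavailable; the guide chooses uniformly among the 2 others, probability 1/2; weight (1/4)·(1/2) = 1/8.
If it is in chest 2 (prior 1/4): chest 1 is available but not opened; chest 4 gets probability (1 − 1/9)/2 = 4/9; weight (1/4)·(4/9) = 1/9.
If it is in chest 3 (prior 1/4): chest 1 is available but not opened, probability 8/9; weight (1/4)·(8/9) = 2/9.
If it is in chest 4 (prior 1/4): the guide opened chest 4, so this case is ruled out; weight (1/4)·0 = 0.
The weights sum to 11/24.
So P(the ruby in chest 1 | the guide opened chest 4) = (1/8) / (11/24) = 3/11.

3/11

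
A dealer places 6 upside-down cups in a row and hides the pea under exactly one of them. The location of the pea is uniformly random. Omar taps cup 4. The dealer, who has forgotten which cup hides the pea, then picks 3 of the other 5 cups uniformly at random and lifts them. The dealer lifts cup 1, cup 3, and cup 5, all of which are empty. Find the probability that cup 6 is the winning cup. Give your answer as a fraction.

Because the dealer chose which cups to lift without knowing where the pea is, the choice is independent of the prize location. Learning that none of the 3 opened cups holds the pea simply rules out those 3 locations and leaves the remaining 3 cups still equally likely by symmetry.
So P(the pea under cup 6) = 1/3.

1/3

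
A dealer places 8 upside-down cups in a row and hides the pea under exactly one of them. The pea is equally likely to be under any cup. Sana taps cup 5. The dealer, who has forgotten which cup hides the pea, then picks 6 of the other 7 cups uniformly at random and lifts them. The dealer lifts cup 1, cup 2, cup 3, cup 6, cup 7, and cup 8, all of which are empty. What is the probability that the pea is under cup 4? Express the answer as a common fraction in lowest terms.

1/2

Condition on the true location of the pea.
If it is under any of cups 1, 2, 3, 6, 7, and 8 (prior 1/8 each): that cup was opened and seen not to hold the prize — ruled out; weight (1/8)·0 = 0 each.
If it is under either of cups 4 and 5 (prior 1/8 each): the dealer picks exactly this set with probability 1/7 regardless, and none is the prize; weight (1/8)·(1/7) = 1/56 each.
The weights sum to 1/28.
So P(the pea under cup 4 | the dealer opened cup 1, cup 2, cup 3, cup 6, cup 7, and cup 8) = (1/56) / (1/28) = 1/2.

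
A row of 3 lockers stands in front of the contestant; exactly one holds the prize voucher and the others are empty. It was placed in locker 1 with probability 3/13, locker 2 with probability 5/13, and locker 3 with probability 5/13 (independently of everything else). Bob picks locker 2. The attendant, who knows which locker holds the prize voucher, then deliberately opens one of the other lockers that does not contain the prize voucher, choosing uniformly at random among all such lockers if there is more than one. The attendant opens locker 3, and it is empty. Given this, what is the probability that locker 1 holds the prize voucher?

6/11

Condition on the true location of the prize voucher.
If it is in locker 1 (prior 3/13): the attendant has no choice, probability 1; weight (3/13)·1 = 3/13.
If it is in locker 2 (prior 5/13): the attendant has 2 equally likely choices, so probability 1/2; weight (5/13)·(1/2) = 5/26.
If it is in locker 3 (prior 5/13): the attendant opened locker 3, so this case is ruled out; weight (5/13)·0 = 0.
The weights sum to 11/26.
So P(the prize voucher in locker 1 | the attendant opened locker 3) = (3/13) / (11/26) = 6/11.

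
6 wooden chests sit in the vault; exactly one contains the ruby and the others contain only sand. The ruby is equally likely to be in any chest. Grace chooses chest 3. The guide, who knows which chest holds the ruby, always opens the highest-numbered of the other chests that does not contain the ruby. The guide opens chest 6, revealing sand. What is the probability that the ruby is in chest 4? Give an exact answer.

Condition on the true location of the ruby.
If it is in any of chests 1, 2, 3, 4, and 5 (prior 1/6 each): chest 6 is the highest-numbered option available, probability 1; weight (1/6)·1 = 1/6 each.
If it is in chest 6 (prior 1/6): the guide opened chest 6, so this case is ruled out; weight (1/6)·0 = 0.
The weights sum to 5/6.
So P(the ruby in chest 4 | the guide opened chest 6) = (1/6) / (5/6) = 1/5.

1/5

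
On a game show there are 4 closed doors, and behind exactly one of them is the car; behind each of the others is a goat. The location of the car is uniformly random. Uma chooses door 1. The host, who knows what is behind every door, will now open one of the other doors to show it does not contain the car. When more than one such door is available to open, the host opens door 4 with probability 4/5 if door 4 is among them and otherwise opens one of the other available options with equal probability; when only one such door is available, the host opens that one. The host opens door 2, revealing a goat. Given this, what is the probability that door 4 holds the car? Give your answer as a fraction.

5/8

Condition on the true location of the car.
If it is behind door 1 (prior 1/4): door 4 is available but not opened; door 2 gets probability (1 − 4/5)/2 = 1/10; weight (1/4)·(1/10) = 1/40.
If it is behind door 2 (prior 1/4): the host opened door 2, so this case is ruled out; weight (1/4)·0 = 0.
If it is behind door 3 (prior 1/4): door 4 is available but not opened, probability 1/5; weight (1/4)·(1/5) = 1/20.
If it is behind door 4 (prior 1/4): door 4 holds the prize so is unavailable; the host chooses uniformly among the 2 others, probability 1/2; weight (1/4)·(1/2) = 1/8.
The weights sum to 1/5.
So P(the car behind door 4 | the host opened door 2) = (1/8) / (1/5) = 5/8.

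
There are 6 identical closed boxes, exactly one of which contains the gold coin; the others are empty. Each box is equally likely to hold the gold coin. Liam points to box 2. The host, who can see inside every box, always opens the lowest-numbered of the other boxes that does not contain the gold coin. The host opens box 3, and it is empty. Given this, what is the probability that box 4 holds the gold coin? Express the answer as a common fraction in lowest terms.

Consider each possible location of the gold coin in turn.
If it is in box 1 (prior 1/6): box 3 is the lowest-numbered option available, probability 1; weight (1/6)·1 = 1/6.
If it is in any of boxes 2, 4, 5, and 6 (prior 1/6 each): the host would have opened box 1 instead, probability 0; weight (1/6)·0 = 0 each.
If it is in box 3 (prior 1/6): the host opened box 3, so this case is ruled out; weight (1/6)·0 = 0.
The weights sum to 1/6.
So P(the gold coin in box 4 | the host opened box 3) = 0 / (1/6) = 0.

0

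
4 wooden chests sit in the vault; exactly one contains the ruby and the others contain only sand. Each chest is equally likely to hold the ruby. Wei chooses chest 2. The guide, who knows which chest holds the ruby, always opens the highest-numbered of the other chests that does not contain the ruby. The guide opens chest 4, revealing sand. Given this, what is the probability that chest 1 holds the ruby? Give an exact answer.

1/3

Apply Bayes' rule, conditioning on where the ruby actually is.
If it is in any of chests 1, 2, and 3 (prior 1/4 each): chest 4 is the highest-numbered option available, probability 1; weight (1/4)·1 = 1/4 each.
If it is in chest 4 (prior 1/4): the guide opened chest 4, so this case is ruled out; weight (1/4)·0 = 0.
The weights sum to 3/4.
So P(the ruby in chest 1 | the guide opened chest 4) = (1/4) / (3/4) = 1/3.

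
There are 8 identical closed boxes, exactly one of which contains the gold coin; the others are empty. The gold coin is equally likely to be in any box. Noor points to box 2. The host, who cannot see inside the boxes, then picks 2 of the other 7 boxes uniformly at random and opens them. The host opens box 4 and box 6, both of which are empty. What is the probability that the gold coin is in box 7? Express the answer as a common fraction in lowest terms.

Condition on the true location of the gold coin.
If it is in any of boxes 1, 2, 3, 5, 7, and 8 (prior 1/8 each): the host picks exactly this set with probability 1/21 regardless, and none is the prize; weight (1/8)·(1/21) = 1/168 each.
If it is in either of boxes 4 and 6 (prior 1/8 each): that box was opened and seen not to hold the prize — ruled out; weight (1/8)·0 = 0 each.
The weights sum to 1/28.
So P(the gold coin in box 7 | the host opened box 4 and box 6) = (1/168) / (1/28) = 1/6.

1/6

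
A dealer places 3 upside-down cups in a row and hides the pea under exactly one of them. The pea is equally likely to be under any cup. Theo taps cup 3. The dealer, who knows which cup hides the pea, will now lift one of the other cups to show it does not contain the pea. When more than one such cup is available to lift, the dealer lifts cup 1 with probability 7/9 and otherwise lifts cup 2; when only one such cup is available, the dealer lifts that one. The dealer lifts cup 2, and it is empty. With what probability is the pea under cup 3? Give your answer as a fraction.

Apply Bayes' rule, conditioning on where the pea actually is.
If it is under cup 1 (prior 1/3): only cup 2 is available, probability 1; weight (1/3)·1 = 1/3.
If it is under cup 2 (prior 1/3): the dealer opened cup 2, so this case is ruled out; weight (1/3)·0 = 0.
If it is under cup 3 (prior 1/3): cup 1 is available but not opened, probability 2/9; weight (1/3)·(2/9) = 2/27.
The weights sum to 11/27.
So P(the pea under cup 3 | the dealer opened cup 2) = (2/27) / (11/27) = 2/11.

2/11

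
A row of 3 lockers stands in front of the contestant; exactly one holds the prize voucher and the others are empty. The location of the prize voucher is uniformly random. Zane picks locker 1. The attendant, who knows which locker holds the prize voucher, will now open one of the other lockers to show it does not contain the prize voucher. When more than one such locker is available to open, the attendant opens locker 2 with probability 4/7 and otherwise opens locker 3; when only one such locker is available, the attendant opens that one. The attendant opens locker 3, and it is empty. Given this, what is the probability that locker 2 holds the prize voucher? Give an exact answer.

7/10

Condition on the true location of the prize voucher.
If it is in locker 1 (prior 1/3): locker 2 is available but not opened, probability 3/7; weight (1/3)·(3/7) = 1/7.
If it is in locker 2 (prior 1/3): only locker 3 is available, probability 1; weight (1/3)·1 = 1/3.
If it is in locker 3 (prior 1/3): the attendant opened locker 3, so this case is ruled out; weight (1/3)·0 = 0.
The weights sum to 10/21.
So P(the prize voucher in locker 2 | the attendant opened locker 3) = (1/3) / (10/21) = 7/10.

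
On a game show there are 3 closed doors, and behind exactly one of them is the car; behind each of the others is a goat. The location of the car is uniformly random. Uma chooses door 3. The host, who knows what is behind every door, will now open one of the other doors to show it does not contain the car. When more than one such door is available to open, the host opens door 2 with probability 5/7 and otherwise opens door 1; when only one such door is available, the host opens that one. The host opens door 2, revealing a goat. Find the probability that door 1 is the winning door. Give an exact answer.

Consider each possible location of the car in turn.
If it is behind door 1 (prior 1/3): only door 2 is available, probability 1; weight (1/3)·1 = 1/3.
If it is behind door 2 (prior 1/3): the host opened door 2, so this case is ruled out; weight (1/3)·0 = 0.
If it is behind door 3 (prior 1/3): door 2 is available, opened with probability 5/7; weight (1/3)·(5/7) = 5/21.
The weights sum to 4/7.
So P(the car behind door 1 | the host opened door 2) = (1/3) / (4/7) = 7/12.

7/12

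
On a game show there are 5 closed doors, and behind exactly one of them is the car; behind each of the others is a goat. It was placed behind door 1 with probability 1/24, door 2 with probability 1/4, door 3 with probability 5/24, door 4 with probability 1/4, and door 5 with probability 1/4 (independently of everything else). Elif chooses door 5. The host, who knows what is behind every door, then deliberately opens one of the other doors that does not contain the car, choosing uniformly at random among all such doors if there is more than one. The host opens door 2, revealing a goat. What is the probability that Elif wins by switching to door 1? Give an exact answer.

2/33

Condition on the true location of the car.
If it is behind door 1 (prior 1/24): the host has 3 equally likely choices, so probability 1/3; weight (1/24)·(1/3) = 1/72.
If it is behind door 2 (prior 1/4): the host opened door 2, so this case is ruled out; weight (1/4)·0 = 0.
If it is behind door 3 (prior 5/24): the host has 3 equally likely choices, so probability 1/3; weight (5/24)·(1/3) = 5/72.
If it is behind door 4 (prior 1/4): the host has 3 equally likely choices, so probability 1/3; weight (1/4)·(1/3) = 1/12.
If it is behind door 5 (prior 1/4): the host has 4 equally likely choices, so probability 1/4; weight (1/4)·(1/4) = 1/16.
The weights sum to 11/48.
So P(the car behind door 1 | the host opened door 2) = (1/72) / (11/48) = 2/33.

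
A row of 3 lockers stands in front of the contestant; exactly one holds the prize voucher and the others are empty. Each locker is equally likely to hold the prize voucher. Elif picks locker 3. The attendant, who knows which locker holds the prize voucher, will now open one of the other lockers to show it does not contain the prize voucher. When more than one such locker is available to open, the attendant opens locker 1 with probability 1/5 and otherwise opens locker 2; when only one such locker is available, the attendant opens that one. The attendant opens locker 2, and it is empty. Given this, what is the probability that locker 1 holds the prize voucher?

5/9

Consider each possible location of the prize voucher in turn.
If it is in locker 1 (prior 1/3): only locker 2 is available, probability 1; weight (1/3)·1 = 1/3.
If it is in locker 2 (prior 1/3): the attendant opened locker 2, so this case is ruled out; weight (1/3)·0 = 0.
If it is in locker 3 (prior 1/3): locker 1 is available but not opened, probability 4/5; weight (1/3)·(4/5) = 4/15.
The weights sum to 3/5.
So P(the prize voucher in locker 1 | the attendant opened locker 2) = (1/3) / (3/5) = 5/9.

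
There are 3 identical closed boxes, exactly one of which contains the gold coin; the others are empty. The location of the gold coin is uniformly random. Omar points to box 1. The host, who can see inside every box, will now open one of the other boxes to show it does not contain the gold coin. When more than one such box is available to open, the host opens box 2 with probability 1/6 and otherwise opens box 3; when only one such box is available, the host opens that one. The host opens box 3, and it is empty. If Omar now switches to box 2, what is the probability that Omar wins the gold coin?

6/11

Condition on the true location of the gold coin.
If it is in box 1 (prior 1/3): box 2 is available but not opened, probability 5/6; weight (1/3)·(5/6) = 5/18.
If it is in box 2 (prior 1/3): only box 3 is available, probability 1; weight (1/3)·1 = 1/3.
If it is in box 3 (prior 1/3): the host opened box 3, so this case is ruled out; weight (1/3)·0 = 0.
The weights sum to 11/18.
So P(the gold coin in box 2 | the host opened box 3) = (1/3) / (11/18) = 6/11.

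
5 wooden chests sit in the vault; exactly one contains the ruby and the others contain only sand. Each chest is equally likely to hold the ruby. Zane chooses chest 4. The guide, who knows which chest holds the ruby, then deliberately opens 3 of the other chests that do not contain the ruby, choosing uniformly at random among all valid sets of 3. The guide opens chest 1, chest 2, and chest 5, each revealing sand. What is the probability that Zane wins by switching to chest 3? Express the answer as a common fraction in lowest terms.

4/5

Condition on the true location of the ruby.
If it is in any of chests 1, 2, and 5 (prior 1/5 each): that chest was opened and seen not to hold the prize — ruled out; weight (1/5)·0 = 0 each.
If it is in chest 3 (prior 1/5): the guide has no choice, probability 1; weight (1/5)·1 = 1/5.
If it is in chest 4 (prior 1/5): the guide has 4 equally likely choices, so probability 1/4; weight (1/5)·(1/4) = 1/20.
The weights sum to 1/4.
So P(the ruby in chest 3 | the guide opened chest 1, chest 2, and chest 5) = (1/5) / (1/4) = 4/5.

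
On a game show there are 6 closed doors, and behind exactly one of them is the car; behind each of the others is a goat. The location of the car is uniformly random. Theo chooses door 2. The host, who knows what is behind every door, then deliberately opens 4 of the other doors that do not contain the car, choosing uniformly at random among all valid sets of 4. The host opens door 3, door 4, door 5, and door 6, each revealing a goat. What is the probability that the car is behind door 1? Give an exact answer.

5/6

Consider each possible location of the car in turn.
If it is behind door 1 (prior 1/6): the host has no choice, probability 1; weight (1/6)·1 = 1/6.
If it is behind door 2 (prior 1/6): the host has 5 equally likely choices, so probability 1/5; weight (1/6)·(1/5) = 1/30.
If it is behind any of doors 3, 4, 5, and 6 (prior 1/6 each): that door was opened and seen not to hold the prize — ruled out; weight (1/6)·0 = 0 each.
The weights sum to 1/5.
So P(the car behind door 1 | the host opened door 3, door 4, door 5, and door 6) = (1/6) / (1/5) = 5/6.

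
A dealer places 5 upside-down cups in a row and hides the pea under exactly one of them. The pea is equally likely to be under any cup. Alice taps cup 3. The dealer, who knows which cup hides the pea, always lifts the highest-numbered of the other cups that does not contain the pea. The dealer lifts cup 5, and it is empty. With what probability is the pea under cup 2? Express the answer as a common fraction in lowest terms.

Condition on the true location of the pea.
If it is under any of cups 1, 2, 3, and 4 (prior 1/5 each): cup 5 is the highest-numbered option available, probability 1; weight (1/5)·1 = 1/5 each.
If it is under cup 5 (prior 1/5): the dealer opened cup 5, so this case is ruled out; weight (1/5)·0 = 0.
The weights sum to 4/5.
So P(the pea under cup 2 | the dealer opened cup 5) = (1/5) / (4/5) = 1/4.

1/4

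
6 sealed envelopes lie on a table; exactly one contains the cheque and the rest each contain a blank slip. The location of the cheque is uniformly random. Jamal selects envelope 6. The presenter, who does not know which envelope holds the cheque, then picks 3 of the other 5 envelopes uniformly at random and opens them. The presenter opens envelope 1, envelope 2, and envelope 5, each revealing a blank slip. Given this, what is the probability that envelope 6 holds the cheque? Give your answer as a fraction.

Because the presenter chose which envelopes to open without knowing where the cheque is, the choice is independent of the prize location. Learning that none of the 3 opened envelopes holds the cheque simply rules out those 3 locations and leaves the remaining 3 envelopes still equally likely by symmetry.
So P(the cheque in envelope 6) = 1/3.

1/3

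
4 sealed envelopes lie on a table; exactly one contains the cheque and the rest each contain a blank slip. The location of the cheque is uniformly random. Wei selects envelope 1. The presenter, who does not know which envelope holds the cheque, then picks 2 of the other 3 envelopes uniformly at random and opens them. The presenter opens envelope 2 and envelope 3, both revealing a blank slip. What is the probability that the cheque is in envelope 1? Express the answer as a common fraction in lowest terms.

Consider each possible location of the cheque in turn.
If it is in either of envelopes 1 and 4 (prior 1/4 each): the presenter picks exactly this set with probability 1/3 regardless, and none is the prize; weight (1/4)·(1/3) = 1/12 each.
If it is in either of envelopes 2 and 3 (prior 1/4 each): that envelope was opened and seen not to hold the prize — ruled out; weight (1/4)·0 = 0 each.
The weights sum to 1/6.
So P(the cheque in envelope 1 | the presenter opened envelope 2 and envelope 3) = (1/12) / (1/6) = 1/2.

1/2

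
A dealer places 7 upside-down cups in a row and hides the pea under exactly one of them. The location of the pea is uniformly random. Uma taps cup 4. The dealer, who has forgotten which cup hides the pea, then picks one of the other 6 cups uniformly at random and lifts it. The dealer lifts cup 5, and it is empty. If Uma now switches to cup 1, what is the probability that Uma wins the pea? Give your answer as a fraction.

Apply Bayes' rule, conditioning on where the pea actually is.
If it is under any of cups 1, 2, 3, 4, 6, and 7 (prior 1/7 each): the dealer picks cup 5 with probability 1/6 regardless, and it is not the prize; weight (1/7)·(1/6) = 1/42 each.
If it is under cup 5 (prior 1/7): the dealer opened cup 5, so this case is ruled out; weight (1/7)·0 = 0.
The weights sum to 1/7.
So P(the pea under cup 1 | the dealer opened cup 5) = (1/42) / (1/7) = 1/6.

1/6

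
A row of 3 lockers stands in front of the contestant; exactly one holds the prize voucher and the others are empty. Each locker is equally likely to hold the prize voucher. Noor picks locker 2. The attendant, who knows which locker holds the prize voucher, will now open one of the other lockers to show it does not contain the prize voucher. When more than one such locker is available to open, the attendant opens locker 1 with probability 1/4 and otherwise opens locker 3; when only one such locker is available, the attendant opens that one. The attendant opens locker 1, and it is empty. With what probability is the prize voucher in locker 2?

Consider each possible location of the prize voucher in turn.
If it is in locker 1 (prior 1/3): the attendant opened locker 1, so this case is ruled out; weight (1/3)·0 = 0.
If it is in locker 2 (prior 1/3): locker 1 is available, opened with probability 1/4; weight (1/3)·(1/4) = 1/12.
If it is in locker 3 (prior 1/3): only locker 1 is available, probability 1; weight (1/3)·1 = 1/3.
The weights sum to 5/12.
So P(the prize voucher in locker 2 | the attendant opened locker 1) = (1/12) / (5/12) = 1/5.

1/5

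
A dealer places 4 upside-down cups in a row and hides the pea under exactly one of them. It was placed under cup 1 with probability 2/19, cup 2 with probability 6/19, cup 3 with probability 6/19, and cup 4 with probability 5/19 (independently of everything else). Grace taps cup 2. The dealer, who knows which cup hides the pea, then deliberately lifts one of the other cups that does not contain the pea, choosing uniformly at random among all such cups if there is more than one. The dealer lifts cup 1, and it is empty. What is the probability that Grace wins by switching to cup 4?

1/3

Apply Bayes' rule, conditioning on where the pea actually is.
If it is under cup 1 (prior 2/19): the dealer opened cup 1, so this case is ruled out; weight (2/19)·0 = 0.
If it is under cup 2 (prior 6/19): the dealer has 3 equally likely choices, so probability 1/3; weight (6/19)·(1/3) = 2/19.
If it is under cup 3 (prior 6/19): the dealer has 2 equally likely choices, so probability 1/2; weight (6/19)·(1/2) = 3/19.
If it is under cup 4 (prior 5/19): the dealer has 2 equally likely choices, so probability 1/2; weight (5/19)·(1/2) = 5/38.
The weights sum to 15/38.
So P(the pea under cup 4 | the dealer opened cup 1) = (5/38) / (15/38) = 1/3.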